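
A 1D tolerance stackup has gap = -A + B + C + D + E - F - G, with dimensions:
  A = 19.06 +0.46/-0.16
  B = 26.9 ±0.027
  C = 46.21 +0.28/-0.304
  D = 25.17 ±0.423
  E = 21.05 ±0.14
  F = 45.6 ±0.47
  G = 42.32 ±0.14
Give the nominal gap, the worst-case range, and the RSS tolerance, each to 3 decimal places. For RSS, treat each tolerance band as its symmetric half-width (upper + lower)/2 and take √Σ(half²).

nominal=12.350 wc=[10.386,13.990] rss=0.788

Stack each dimension's contribution:
  -A: nom -19.060 → Σnom=-19.060; wc +0.160/-0.460 → slack +0.160/-0.460; half-tol=0.310, Σhalf²=0.096100
  +B: nom +26.900 → Σnom=7.840; wc +0.027/-0.027 → slack +0.187/-0.487; half-tol=0.027, Σhalf²=0.096829
  +C: nom +46.210 → Σnom=54.050; wc +0.280/-0.304 → slack +0.467/-0.791; half-tol=0.292, Σhalf²=0.182093
  +D: nom +25.170 → Σnom=79.220; wc +0.423/-0.423 → slack +0.890/-1.214; half-tol=0.423, Σhalf²=0.361022
  +E: nom +21.050 → Σnom=100.270; wc +0.140/-0.140 → slack +1.030/-1.354; half-tol=0.140, Σhalf²=0.380622
  -F: nom -45.600 → Σnom=54.670; wc +0.470/-0.470 → slack +1.500/-1.824; half-tol=0.470, Σhalf²=0.601522
  -G: nom -42.320 → Σnom=12.350; wc +0.140/-0.140 → slack +1.640/-1.964; half-tol=0.140, Σhalf²=0.621122
Nominal = 12.350. Worst-case = [12.350 - 1.964, 12.350 + 1.640] = [10.386, 13.990]. RSS = √0.621122 = 0.788.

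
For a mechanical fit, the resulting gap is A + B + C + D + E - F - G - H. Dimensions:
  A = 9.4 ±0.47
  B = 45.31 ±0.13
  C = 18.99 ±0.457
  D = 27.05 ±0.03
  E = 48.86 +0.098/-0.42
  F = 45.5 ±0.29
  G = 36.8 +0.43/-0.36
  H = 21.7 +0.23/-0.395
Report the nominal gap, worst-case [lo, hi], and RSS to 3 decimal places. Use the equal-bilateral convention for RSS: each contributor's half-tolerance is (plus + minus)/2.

Stack each dimension's contribution:
  +A: nom +9.400 → Σnom=9.400; wc +0.470/-0.470 → slack +0.470/-0.470; half-tol=0.470, Σhalf²=0.220900
  +B: nom +45.310 → Σnom=54.710; wc +0.130/-0.130 → slack +0.600/-0.600; half-tol=0.130, Σhalf²=0.237800
  +C: nom +18.990 → Σnom=73.700; wc +0.457/-0.457 → slack +1.057/-1.057; half-tol=0.457, Σhalf²=0.446649
  +D: nom +27.050 → Σnom=100.750; wc +0.030/-0.030 → slack +1.087/-1.087; half-tol=0.030, Σhalf²=0.447549
  +E: nom +48.860 → Σnom=149.610; wc +0.098/-0.420 → slack +1.185/-1.507; half-tol=0.259, Σhalf²=0.514630
  -F: nom -45.500 → Σnom=104.110; wc +0.290/-0.290 → slack +1.475/-1.797; half-tol=0.290, Σhalf²=0.598730
  -G: nom -36.800 → Σnom=67.310; wc +0.360/-0.430 → slack +1.835/-2.227; half-tol=0.395, Σhalf²=0.754755
  -H: nom -21.700 → Σnom=45.610; wc +0.395/-0.230 → slack +2.230/-2.457; half-tol=0.312, Σhalf²=0.852411
Nominal = 45.610. Worst-case = [45.610 - 2.457, 45.610 + 2.230] = [43.153, 47.840]. RSS = √0.852411 = 0.923.

nominal=45.610 wc=[43.153,47.840] rss=0.923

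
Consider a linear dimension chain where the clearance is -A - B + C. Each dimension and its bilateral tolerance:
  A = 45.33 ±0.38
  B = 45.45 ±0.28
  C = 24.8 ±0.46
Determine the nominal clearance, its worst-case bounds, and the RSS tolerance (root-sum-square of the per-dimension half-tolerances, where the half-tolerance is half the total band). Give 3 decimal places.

Stack each dimension's contribution:
  -A: nom -45.330 → Σnom=-45.330; wc +0.380/-0.380 → slack +0.380/-0.380; half-tol=0.380, Σhalf²=0.144400
  -B: nom -45.450 → Σnom=-90.780; wc +0.280/-0.280 → slack +0.660/-0.660; half-tol=0.280, Σhalf²=0.222800
  +C: nom +24.800 → Σnom=-65.980; wc +0.460/-0.460 → slack +1.120/-1.120; half-tol=0.460, Σhalf²=0.434400
Nominal = -65.980. Worst-case = [-65.980 - 1.120, -65.980 + 1.120] = [-67.100, -64.860]. RSS = √0.434400 = 0.659.

nominal=-65.980 wc=[-67.100,-64.860] rss=0.659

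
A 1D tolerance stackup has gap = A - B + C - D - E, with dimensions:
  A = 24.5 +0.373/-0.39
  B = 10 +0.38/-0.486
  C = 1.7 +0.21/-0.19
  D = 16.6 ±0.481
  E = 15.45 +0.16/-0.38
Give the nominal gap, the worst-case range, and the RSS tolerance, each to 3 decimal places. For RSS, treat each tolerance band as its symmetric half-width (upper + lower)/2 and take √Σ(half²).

Stack each dimension's contribution:
  +A: nom +24.500 → Σnom=24.500; wc +0.373/-0.390 → slack +0.373/-0.390; half-tol=0.382, Σhalf²=0.145542
  -B: nom -10.000 → Σnom=14.500; wc +0.486/-0.380 → slack +0.859/-0.770; half-tol=0.433, Σhalf²=0.333031
  +C: nom +1.700 → Σnom=16.200; wc +0.210/-0.190 → slack +1.069/-0.960; half-tol=0.200, Σhalf²=0.373031
  -D: nom -16.600 → Σnom=-0.400; wc +0.481/-0.481 → slack +1.550/-1.441; half-tol=0.481, Σhalf²=0.604392
  -E: nom -15.450 → Σnom=-15.850; wc +0.380/-0.160 → slack +1.930/-1.601; half-tol=0.270, Σhalf²=0.677292
Nominal = -15.850. Worst-case = [-15.850 - 1.601, -15.850 + 1.930] = [-17.451, -13.920]. RSS = √0.677292 = 0.823.

nominal=-15.850 wc=[-17.451,-13.920] rss=0.823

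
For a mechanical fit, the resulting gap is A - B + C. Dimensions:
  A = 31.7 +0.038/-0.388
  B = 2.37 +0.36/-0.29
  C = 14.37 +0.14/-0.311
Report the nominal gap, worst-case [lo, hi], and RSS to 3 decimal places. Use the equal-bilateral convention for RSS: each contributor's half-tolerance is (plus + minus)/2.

nominal=43.700 wc=[42.641,44.168] rss=0.449

Stack each dimension's contribution:
  +A: nom +31.700 → Σnom=31.700; wc +0.038/-0.388 → slack +0.038/-0.388; half-tol=0.213, Σhalf²=0.045369
  -B: nom -2.370 → Σnom=29.330; wc +0.290/-0.360 → slack +0.328/-0.748; half-tol=0.325, Σhalf²=0.150994
  +C: nom +14.370 → Σnom=43.700; wc +0.140/-0.311 → slack +0.468/-1.059; half-tol=0.226, Σhalf²=0.201844
Nominal = 43.700. Worst-case = [43.700 - 1.059, 43.700 + 0.468] = [42.641, 44.168]. RSS = √0.201844 = 0.449.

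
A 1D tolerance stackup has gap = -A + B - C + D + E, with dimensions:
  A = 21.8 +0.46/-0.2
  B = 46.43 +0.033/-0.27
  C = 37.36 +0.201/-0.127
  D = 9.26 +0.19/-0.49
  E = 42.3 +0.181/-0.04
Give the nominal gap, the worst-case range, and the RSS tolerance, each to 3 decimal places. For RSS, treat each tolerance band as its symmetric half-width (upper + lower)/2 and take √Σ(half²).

nominal=38.830 wc=[37.369,39.561] rss=0.535

Stack each dimension's contribution:
  -A: nom -21.800 → Σnom=-21.800; wc +0.200/-0.460 → slack +0.200/-0.460; half-tol=0.330, Σhalf²=0.108900
  +B: nom +46.430 → Σnom=24.630; wc +0.033/-0.270 → slack +0.233/-0.730; half-tol=0.152, Σhalf²=0.131852
  -C: nom -37.360 → Σnom=-12.730; wc +0.127/-0.201 → slack +0.360/-0.931; half-tol=0.164, Σhalf²=0.158748
  +D: nom +9.260 → Σnom=-3.470; wc +0.190/-0.490 → slack +0.550/-1.421; half-tol=0.340, Σhalf²=0.274348
  +E: nom +42.300 → Σnom=38.830; wc +0.181/-0.040 → slack +0.731/-1.461; half-tol=0.111, Σhalf²=0.286558
Nominal = 38.830. Worst-case = [38.830 - 1.461, 38.830 + 0.731] = [37.369, 39.561]. RSS = √0.286558 = 0.535.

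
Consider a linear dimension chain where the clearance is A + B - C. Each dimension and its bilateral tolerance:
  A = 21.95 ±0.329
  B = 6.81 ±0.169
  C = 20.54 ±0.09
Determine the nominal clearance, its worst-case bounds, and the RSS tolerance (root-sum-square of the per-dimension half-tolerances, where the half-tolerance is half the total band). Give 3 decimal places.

nominal=8.220 wc=[7.632,8.808] rss=0.381

Stack each dimension's contribution:
  +A: nom +21.950 → Σnom=21.950; wc +0.329/-0.329 → slack +0.329/-0.329; half-tol=0.329, Σhalf²=0.108241
  +B: nom +6.810 → Σnom=28.760; wc +0.169/-0.169 → slack +0.498/-0.498; half-tol=0.169, Σhalf²=0.136802
  -C: nom -20.540 → Σnom=8.220; wc +0.090/-0.090 → slack +0.588/-0.588; half-tol=0.090, Σhalf²=0.144902
Nominal = 8.220. Worst-case = [8.220 - 0.588, 8.220 + 0.588] = [7.632, 8.808]. RSS = √0.144902 = 0.381.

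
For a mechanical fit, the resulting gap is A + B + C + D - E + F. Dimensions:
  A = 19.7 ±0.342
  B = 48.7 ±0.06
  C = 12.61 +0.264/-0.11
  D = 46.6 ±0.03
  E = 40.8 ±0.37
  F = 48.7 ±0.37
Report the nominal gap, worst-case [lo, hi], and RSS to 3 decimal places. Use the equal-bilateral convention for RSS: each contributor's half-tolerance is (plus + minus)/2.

nominal=135.510 wc=[134.228,136.946] rss=0.656

Stack each dimension's contribution:
  +A: nom +19.700 → Σnom=19.700; wc +0.342/-0.342 → slack +0.342/-0.342; half-tol=0.342, Σhalf²=0.116964
  +B: nom +48.700 → Σnom=68.400; wc +0.060/-0.060 → slack +0.402/-0.402; half-tol=0.060, Σhalf²=0.120564
  +C: nom +12.610 → Σnom=81.010; wc +0.264/-0.110 → slack +0.666/-0.512; half-tol=0.187, Σhalf²=0.155533
  +D: nom +46.600 → Σnom=127.610; wc +0.030/-0.030 → slack +0.696/-0.542; half-tol=0.030, Σhalf²=0.156433
  -E: nom -40.800 → Σnom=86.810; wc +0.370/-0.370 → slack +1.066/-0.912; half-tol=0.370, Σhalf²=0.293333
  +F: nom +48.700 → Σnom=135.510; wc +0.370/-0.370 → slack +1.436/-1.282; half-tol=0.370, Σhalf²=0.430233
Nominal = 135.510. Worst-case = [135.510 - 1.282, 135.510 + 1.436] = [134.228, 136.946]. RSS = √0.430233 = 0.656.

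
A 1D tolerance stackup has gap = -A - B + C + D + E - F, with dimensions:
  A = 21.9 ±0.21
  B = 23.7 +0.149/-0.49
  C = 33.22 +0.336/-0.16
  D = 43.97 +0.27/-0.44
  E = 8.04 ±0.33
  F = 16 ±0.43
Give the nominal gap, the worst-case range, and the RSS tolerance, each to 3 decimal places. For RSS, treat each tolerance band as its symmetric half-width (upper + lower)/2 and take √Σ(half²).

nominal=23.630 wc=[21.911,25.696] rss=0.792

Stack each dimension's contribution:
  -A: nom -21.900 → Σnom=-21.900; wc +0.210/-0.210 → slack +0.210/-0.210; half-tol=0.210, Σhalf²=0.044100
  -B: nom -23.700 → Σnom=-45.600; wc +0.490/-0.149 → slack +0.700/-0.359; half-tol=0.320, Σhalf²=0.146180
  +C: nom +33.220 → Σnom=-12.380; wc +0.336/-0.160 → slack +1.036/-0.519; half-tol=0.248, Σhalf²=0.207684
  +D: nom +43.970 → Σnom=31.590; wc +0.270/-0.440 → slack +1.306/-0.959; half-tol=0.355, Σhalf²=0.333709
  +E: nom +8.040 → Σnom=39.630; wc +0.330/-0.330 → slack +1.636/-1.289; half-tol=0.330, Σhalf²=0.442609
  -F: nom -16.000 → Σnom=23.630; wc +0.430/-0.430 → slack +2.066/-1.719; half-tol=0.430, Σhalf²=0.627509
Nominal = 23.630. Worst-case = [23.630 - 1.719, 23.630 + 2.066] = [21.911, 25.696]. RSS = √0.627509 = 0.792.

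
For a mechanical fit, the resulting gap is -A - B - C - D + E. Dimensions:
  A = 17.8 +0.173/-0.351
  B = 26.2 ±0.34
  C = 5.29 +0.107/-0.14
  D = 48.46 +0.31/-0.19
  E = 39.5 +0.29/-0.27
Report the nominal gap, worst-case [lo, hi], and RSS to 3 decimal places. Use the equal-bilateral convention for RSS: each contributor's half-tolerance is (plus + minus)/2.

Stack each dimension's contribution:
  -A: nom -17.800 → Σnom=-17.800; wc +0.351/-0.173 → slack +0.351/-0.173; half-tol=0.262, Σhalf²=0.068644
  -B: nom -26.200 → Σnom=-44.000; wc +0.340/-0.340 → slack +0.691/-0.513; half-tol=0.340, Σhalf²=0.184244
  -C: nom -5.290 → Σnom=-49.290; wc +0.140/-0.107 → slack +0.831/-0.620; half-tol=0.123, Σhalf²=0.199496
  -D: nom -48.460 → Σnom=-97.750; wc +0.190/-0.310 → slack +1.021/-0.930; half-tol=0.250, Σhalf²=0.261996
  +E: nom +39.500 → Σnom=-58.250; wc +0.290/-0.270 → slack +1.311/-1.200; half-tol=0.280, Σhalf²=0.340396
Nominal = -58.250. Worst-case = [-58.250 - 1.200, -58.250 + 1.311] = [-59.450, -56.939]. RSS = √0.340396 = 0.583.

nominal=-58.250 wc=[-59.450,-56.939] rss=0.583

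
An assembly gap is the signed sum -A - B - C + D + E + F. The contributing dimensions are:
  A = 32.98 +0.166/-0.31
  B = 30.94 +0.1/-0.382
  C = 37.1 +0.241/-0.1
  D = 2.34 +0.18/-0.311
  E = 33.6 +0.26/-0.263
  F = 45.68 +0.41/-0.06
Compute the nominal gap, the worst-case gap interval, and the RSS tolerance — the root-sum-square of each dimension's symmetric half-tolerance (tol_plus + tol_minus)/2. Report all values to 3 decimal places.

nominal=-19.400 wc=[-20.541,-17.758] rss=0.572

Stack each dimension's contribution:
  -A: nom -32.980 → Σnom=-32.980; wc +0.310/-0.166 → slack +0.310/-0.166; half-tol=0.238, Σhalf²=0.056644
  -B: nom -30.940 → Σnom=-63.920; wc +0.382/-0.100 → slack +0.692/-0.266; half-tol=0.241, Σhalf²=0.114725
  -C: nom -37.100 → Σnom=-101.020; wc +0.100/-0.241 → slack +0.792/-0.507; half-tol=0.170, Σhalf²=0.143795
  +D: nom +2.340 → Σnom=-98.680; wc +0.180/-0.311 → slack +0.972/-0.818; half-tol=0.245, Σhalf²=0.204065
  +E: nom +33.600 → Σnom=-65.080; wc +0.260/-0.263 → slack +1.232/-1.081; half-tol=0.262, Σhalf²=0.272448
  +F: nom +45.680 → Σnom=-19.400; wc +0.410/-0.060 → slack +1.642/-1.141; half-tol=0.235, Σhalf²=0.327673
Nominal = -19.400. Worst-case = [-19.400 - 1.141, -19.400 + 1.642] = [-20.541, -17.758]. RSS = √0.327673 = 0.572.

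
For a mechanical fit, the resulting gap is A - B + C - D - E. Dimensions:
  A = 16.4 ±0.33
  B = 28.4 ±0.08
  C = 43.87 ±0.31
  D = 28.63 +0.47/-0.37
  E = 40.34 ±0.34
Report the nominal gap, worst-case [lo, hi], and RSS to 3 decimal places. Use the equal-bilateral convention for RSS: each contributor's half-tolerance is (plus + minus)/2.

nominal=-37.100 wc=[-38.630,-35.670] rss=0.710

Stack each dimension's contribution:
  +A: nom +16.400 → Σnom=16.400; wc +0.330/-0.330 → slack +0.330/-0.330; half-tol=0.330, Σhalf²=0.108900
  -B: nom -28.400 → Σnom=-12.000; wc +0.080/-0.080 → slack +0.410/-0.410; half-tol=0.080, Σhalf²=0.115300
  +C: nom +43.870 → Σnom=31.870; wc +0.310/-0.310 → slack +0.720/-0.720; half-tol=0.310, Σhalf²=0.211400
  -D: nom -28.630 → Σnom=3.240; wc +0.370/-0.470 → slack +1.090/-1.190; half-tol=0.420, Σhalf²=0.387800
  -E: nom -40.340 → Σnom=-37.100; wc +0.340/-0.340 → slack +1.430/-1.530; half-tol=0.340, Σhalf²=0.503400
Nominal = -37.100. Worst-case = [-37.100 - 1.530, -37.100 + 1.430] = [-38.630, -35.670]. RSS = √0.503400 = 0.710.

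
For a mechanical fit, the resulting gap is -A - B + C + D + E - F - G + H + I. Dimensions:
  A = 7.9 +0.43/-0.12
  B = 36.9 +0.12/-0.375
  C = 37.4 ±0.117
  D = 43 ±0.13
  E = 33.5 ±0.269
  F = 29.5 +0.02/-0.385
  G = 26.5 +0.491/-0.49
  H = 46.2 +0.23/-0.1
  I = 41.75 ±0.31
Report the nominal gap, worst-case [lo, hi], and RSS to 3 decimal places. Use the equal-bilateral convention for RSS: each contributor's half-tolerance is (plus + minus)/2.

nominal=101.050 wc=[99.063,103.476] rss=0.803

Stack each dimension's contribution:
  -A: nom -7.900 → Σnom=-7.900; wc +0.120/-0.430 → slack +0.120/-0.430; half-tol=0.275, Σhalf²=0.075625
  -B: nom -36.900 → Σnom=-44.800; wc +0.375/-0.120 → slack +0.495/-0.550; half-tol=0.247, Σhalf²=0.136881
  +C: nom +37.400 → Σnom=-7.400; wc +0.117/-0.117 → slack +0.612/-0.667; half-tol=0.117, Σhalf²=0.150570
  +D: nom +43.000 → Σnom=35.600; wc +0.130/-0.130 → slack +0.742/-0.797; half-tol=0.130, Σhalf²=0.167470
  +E: nom +33.500 → Σnom=69.100; wc +0.269/-0.269 → slack +1.011/-1.066; half-tol=0.269, Σhalf²=0.239831
  -F: nom -29.500 → Σnom=39.600; wc +0.385/-0.020 → slack +1.396/-1.086; half-tol=0.203, Σhalf²=0.280838
  -G: nom -26.500 → Σnom=13.100; wc +0.490/-0.491 → slack +1.886/-1.577; half-tol=0.490, Σhalf²=0.521428
  +H: nom +46.200 → Σnom=59.300; wc +0.230/-0.100 → slack +2.116/-1.677; half-tol=0.165, Σhalf²=0.548653
  +I: nom +41.750 → Σnom=101.050; wc +0.310/-0.310 → slack +2.426/-1.987; half-tol=0.310, Σhalf²=0.644753
Nominal = 101.050. Worst-case = [101.050 - 1.987, 101.050 + 2.426] = [99.063, 103.476]. RSS = √0.644753 = 0.803.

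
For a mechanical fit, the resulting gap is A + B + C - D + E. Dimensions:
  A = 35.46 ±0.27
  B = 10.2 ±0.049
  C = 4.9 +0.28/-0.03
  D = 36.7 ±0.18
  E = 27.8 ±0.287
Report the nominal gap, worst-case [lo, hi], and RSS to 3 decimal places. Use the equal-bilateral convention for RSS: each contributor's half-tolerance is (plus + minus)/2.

nominal=41.660 wc=[40.844,42.726] rss=0.463

Stack each dimension's contribution:
  +A: nom +35.460 → Σnom=35.460; wc +0.270/-0.270 → slack +0.270/-0.270; half-tol=0.270, Σhalf²=0.072900
  +B: nom +10.200 → Σnom=45.660; wc +0.049/-0.049 → slack +0.319/-0.319; half-tol=0.049, Σhalf²=0.075301
  +C: nom +4.900 → Σnom=50.560; wc +0.280/-0.030 → slack +0.599/-0.349; half-tol=0.155, Σhalf²=0.099326
  -D: nom -36.700 → Σnom=13.860; wc +0.180/-0.180 → slack +0.779/-0.529; half-tol=0.180, Σhalf²=0.131726
  +E: nom +27.800 → Σnom=41.660; wc +0.287/-0.287 → slack +1.066/-0.816; half-tol=0.287, Σhalf²=0.214095
Nominal = 41.660. Worst-case = [41.660 - 0.816, 41.660 + 1.066] = [40.844, 42.726]. RSS = √0.214095 = 0.463.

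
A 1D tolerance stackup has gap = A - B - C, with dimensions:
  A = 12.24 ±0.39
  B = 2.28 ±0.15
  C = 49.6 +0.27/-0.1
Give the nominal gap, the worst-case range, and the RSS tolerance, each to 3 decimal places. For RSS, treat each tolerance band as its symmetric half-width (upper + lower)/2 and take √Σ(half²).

nominal=-39.640 wc=[-40.450,-39.000] rss=0.457

Stack each dimension's contribution:
  +A: nom +12.240 → Σnom=12.240; wc +0.390/-0.390 → slack +0.390/-0.390; half-tol=0.390, Σhalf²=0.152100
  -B: nom -2.280 → Σnom=9.960; wc +0.150/-0.150 → slack +0.540/-0.540; half-tol=0.150, Σhalf²=0.174600
  -C: nom -49.600 → Σnom=-39.640; wc +0.100/-0.270 → slack +0.640/-0.810; half-tol=0.185, Σhalf²=0.208825
Nominal = -39.640. Worst-case = [-39.640 - 0.810, -39.640 + 0.640] = [-40.450, -39.000]. RSS = √0.208825 = 0.457.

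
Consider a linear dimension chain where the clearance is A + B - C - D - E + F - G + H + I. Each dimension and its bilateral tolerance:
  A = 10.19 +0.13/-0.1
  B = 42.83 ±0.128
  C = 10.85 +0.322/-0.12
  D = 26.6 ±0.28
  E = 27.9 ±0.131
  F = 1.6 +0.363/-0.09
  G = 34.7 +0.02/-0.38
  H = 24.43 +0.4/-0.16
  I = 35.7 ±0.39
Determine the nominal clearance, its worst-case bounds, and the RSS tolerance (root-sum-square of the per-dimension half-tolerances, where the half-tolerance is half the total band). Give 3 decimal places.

Stack each dimension's contribution:
  +A: nom +10.190 → Σnom=10.190; wc +0.130/-0.100 → slack +0.130/-0.100; half-tol=0.115, Σhalf²=0.013225
  +B: nom +42.830 → Σnom=53.020; wc +0.128/-0.128 → slack +0.258/-0.228; half-tol=0.128, Σhalf²=0.029609
  -C: nom -10.850 → Σnom=42.170; wc +0.120/-0.322 → slack +0.378/-0.550; half-tol=0.221, Σhalf²=0.078450
  -D: nom -26.600 → Σnom=15.570; wc +0.280/-0.280 → slack +0.658/-0.830; half-tol=0.280, Σhalf²=0.156850
  -E: nom -27.900 → Σnom=-12.330; wc +0.131/-0.131 → slack +0.789/-0.961; half-tol=0.131, Σhalf²=0.174011
  +F: nom +1.600 → Σnom=-10.730; wc +0.363/-0.090 → slack +1.152/-1.051; half-tol=0.226, Σhalf²=0.225313
  -G: nom -34.700 → Σnom=-45.430; wc +0.380/-0.020 → slack +1.532/-1.071; half-tol=0.200, Σhalf²=0.265313
  +H: nom +24.430 → Σnom=-21.000; wc +0.400/-0.160 → slack +1.932/-1.231; half-tol=0.280, Σhalf²=0.343713
  +I: nom +35.700 → Σnom=14.700; wc +0.390/-0.390 → slack +2.322/-1.621; half-tol=0.390, Σhalf²=0.495813
Nominal = 14.700. Worst-case = [14.700 - 1.621, 14.700 + 2.322] = [13.079, 17.022]. RSS = √0.495813 = 0.704.

nominal=14.700 wc=[13.079,17.022] rss=0.704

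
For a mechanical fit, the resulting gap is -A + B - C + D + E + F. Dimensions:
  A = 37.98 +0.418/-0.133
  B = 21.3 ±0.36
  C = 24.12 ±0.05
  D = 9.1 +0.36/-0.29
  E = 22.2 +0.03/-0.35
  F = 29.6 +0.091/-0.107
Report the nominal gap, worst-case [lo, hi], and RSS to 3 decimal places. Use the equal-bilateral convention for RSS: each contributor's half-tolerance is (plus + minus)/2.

Stack each dimension's contribution:
  -A: nom -37.980 → Σnom=-37.980; wc +0.133/-0.418 → slack +0.133/-0.418; half-tol=0.275, Σhalf²=0.075900
  +B: nom +21.300 → Σnom=-16.680; wc +0.360/-0.360 → slack +0.493/-0.778; half-tol=0.360, Σhalf²=0.205500
  -C: nom -24.120 → Σnom=-40.800; wc +0.050/-0.050 → slack +0.543/-0.828; half-tol=0.050, Σhalf²=0.208000
  +D: nom +9.100 → Σnom=-31.700; wc +0.360/-0.290 → slack +0.903/-1.118; half-tol=0.325, Σhalf²=0.313625
  +E: nom +22.200 → Σnom=-9.500; wc +0.030/-0.350 → slack +0.933/-1.468; half-tol=0.190, Σhalf²=0.349725
  +F: nom +29.600 → Σnom=20.100; wc +0.091/-0.107 → slack +1.024/-1.575; half-tol=0.099, Σhalf²=0.359526
Nominal = 20.100. Worst-case = [20.100 - 1.575, 20.100 + 1.024] = [18.525, 21.124]. RSS = √0.359526 = 0.600.

nominal=20.100 wc=[18.525,21.124] rss=0.600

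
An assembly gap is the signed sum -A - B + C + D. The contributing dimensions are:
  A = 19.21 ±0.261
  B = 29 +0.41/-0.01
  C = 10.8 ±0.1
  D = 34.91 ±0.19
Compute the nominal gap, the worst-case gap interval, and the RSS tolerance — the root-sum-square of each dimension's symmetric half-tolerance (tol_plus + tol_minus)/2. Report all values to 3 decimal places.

Stack each dimension's contribution:
  -A: nom -19.210 → Σnom=-19.210; wc +0.261/-0.261 → slack +0.261/-0.261; half-tol=0.261, Σhalf²=0.068121
  -B: nom -29.000 → Σnom=-48.210; wc +0.010/-0.410 → slack +0.271/-0.671; half-tol=0.210, Σhalf²=0.112221
  +C: nom +10.800 → Σnom=-37.410; wc +0.100/-0.100 → slack +0.371/-0.771; half-tol=0.100, Σhalf²=0.122221
  +D: nom +34.910 → Σnom=-2.500; wc +0.190/-0.190 → slack +0.561/-0.961; half-tol=0.190, Σhalf²=0.158321
Nominal = -2.500. Worst-case = [-2.500 - 0.961, -2.500 + 0.561] = [-3.461, -1.939]. RSS = √0.158321 = 0.398.

nominal=-2.500 wc=[-3.461,-1.939] rss=0.398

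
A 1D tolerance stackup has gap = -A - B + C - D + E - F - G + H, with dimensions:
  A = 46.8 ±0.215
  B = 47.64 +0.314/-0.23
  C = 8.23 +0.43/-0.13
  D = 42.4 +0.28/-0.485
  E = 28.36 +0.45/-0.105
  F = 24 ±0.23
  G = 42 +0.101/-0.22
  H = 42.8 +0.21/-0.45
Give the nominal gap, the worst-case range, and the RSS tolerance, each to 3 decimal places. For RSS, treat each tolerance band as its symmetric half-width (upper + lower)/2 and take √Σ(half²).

Stack each dimension's contribution:
  -A: nom -46.800 → Σnom=-46.800; wc +0.215/-0.215 → slack +0.215/-0.215; half-tol=0.215, Σhalf²=0.046225
  -B: nom -47.640 → Σnom=-94.440; wc +0.230/-0.314 → slack +0.445/-0.529; half-tol=0.272, Σhalf²=0.120209
  +C: nom +8.230 → Σnom=-86.210; wc +0.430/-0.130 → slack +0.875/-0.659; half-tol=0.280, Σhalf²=0.198609
  -D: nom -42.400 → Σnom=-128.610; wc +0.485/-0.280 → slack +1.360/-0.939; half-tol=0.383, Σhalf²=0.344915
  +E: nom +28.360 → Σnom=-100.250; wc +0.450/-0.105 → slack +1.810/-1.044; half-tol=0.278, Σhalf²=0.421922
  -F: nom -24.000 → Σnom=-124.250; wc +0.230/-0.230 → slack +2.040/-1.274; half-tol=0.230, Σhalf²=0.474822
  -G: nom -42.000 → Σnom=-166.250; wc +0.220/-0.101 → slack +2.260/-1.375; half-tol=0.161, Σhalf²=0.500582
  +H: nom +42.800 → Σnom=-123.450; wc +0.210/-0.450 → slack +2.470/-1.825; half-tol=0.330, Σhalf²=0.609482
Nominal = -123.450. Worst-case = [-123.450 - 1.825, -123.450 + 2.470] = [-125.275, -120.980]. RSS = √0.609482 = 0.781.

nominal=-123.450 wc=[-125.275,-120.980] rss=0.781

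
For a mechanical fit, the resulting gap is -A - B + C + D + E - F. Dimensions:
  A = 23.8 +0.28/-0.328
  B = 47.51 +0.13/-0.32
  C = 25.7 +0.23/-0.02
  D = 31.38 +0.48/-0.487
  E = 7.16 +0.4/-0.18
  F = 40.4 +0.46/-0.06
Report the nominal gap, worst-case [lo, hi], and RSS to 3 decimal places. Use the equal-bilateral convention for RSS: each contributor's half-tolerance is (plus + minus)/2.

nominal=-47.470 wc=[-49.027,-45.652] rss=0.738

Stack each dimension's contribution:
  -A: nom -23.800 → Σnom=-23.800; wc +0.328/-0.280 → slack +0.328/-0.280; half-tol=0.304, Σhalf²=0.092416
  -B: nom -47.510 → Σnom=-71.310; wc +0.320/-0.130 → slack +0.648/-0.410; half-tol=0.225, Σhalf²=0.143041
  +C: nom +25.700 → Σnom=-45.610; wc +0.230/-0.020 → slack +0.878/-0.430; half-tol=0.125, Σhalf²=0.158666
  +D: nom +31.380 → Σnom=-14.230; wc +0.480/-0.487 → slack +1.358/-0.917; half-tol=0.483, Σhalf²=0.392438
  +E: nom +7.160 → Σnom=-7.070; wc +0.400/-0.180 → slack +1.758/-1.097; half-tol=0.290, Σhalf²=0.476538
  -F: nom -40.400 → Σnom=-47.470; wc +0.060/-0.460 → slack +1.818/-1.557; half-tol=0.260, Σhalf²=0.544138
Nominal = -47.470. Worst-case = [-47.470 - 1.557, -47.470 + 1.818] = [-49.027, -45.652]. RSS = √0.544138 = 0.738.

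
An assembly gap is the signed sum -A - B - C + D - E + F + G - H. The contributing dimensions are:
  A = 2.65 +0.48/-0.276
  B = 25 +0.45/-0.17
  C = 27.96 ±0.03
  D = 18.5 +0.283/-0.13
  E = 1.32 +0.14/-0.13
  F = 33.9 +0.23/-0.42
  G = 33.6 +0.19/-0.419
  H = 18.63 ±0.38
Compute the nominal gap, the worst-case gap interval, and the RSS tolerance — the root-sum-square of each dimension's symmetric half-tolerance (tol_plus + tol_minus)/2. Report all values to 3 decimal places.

Stack each dimension's contribution:
  -A: nom -2.650 → Σnom=-2.650; wc +0.276/-0.480 → slack +0.276/-0.480; half-tol=0.378, Σhalf²=0.142884
  -B: nom -25.000 → Σnom=-27.650; wc +0.170/-0.450 → slack +0.446/-0.930; half-tol=0.310, Σhalf²=0.238984
  -C: nom -27.960 → Σnom=-55.610; wc +0.030/-0.030 → slack +0.476/-0.960; half-tol=0.030, Σhalf²=0.239884
  +D: nom +18.500 → Σnom=-37.110; wc +0.283/-0.130 → slack +0.759/-1.090; half-tol=0.206, Σhalf²=0.282526
  -E: nom -1.320 → Σnom=-38.430; wc +0.130/-0.140 → slack +0.889/-1.230; half-tol=0.135, Σhalf²=0.300751
  +F: nom +33.900 → Σnom=-4.530; wc +0.230/-0.420 → slack +1.119/-1.650; half-tol=0.325, Σhalf²=0.406376
  +G: nom +33.600 → Σnom=29.070; wc +0.190/-0.419 → slack +1.309/-2.069; half-tol=0.304, Σhalf²=0.499097
  -H: nom -18.630 → Σnom=10.440; wc +0.380/-0.380 → slack +1.689/-2.449; half-tol=0.380, Σhalf²=0.643497
Nominal = 10.440. Worst-case = [10.440 - 2.449, 10.440 + 1.689] = [7.991, 12.129]. RSS = √0.643497 = 0.802.

nominal=10.440 wc=[7.991,12.129] rss=0.802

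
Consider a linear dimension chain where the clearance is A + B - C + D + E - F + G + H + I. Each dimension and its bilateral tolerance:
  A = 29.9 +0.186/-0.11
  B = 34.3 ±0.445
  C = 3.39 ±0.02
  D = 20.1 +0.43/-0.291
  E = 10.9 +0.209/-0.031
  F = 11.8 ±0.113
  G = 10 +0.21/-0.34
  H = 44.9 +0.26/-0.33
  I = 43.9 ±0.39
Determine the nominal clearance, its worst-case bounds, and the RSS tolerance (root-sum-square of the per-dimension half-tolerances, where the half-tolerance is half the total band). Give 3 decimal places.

nominal=178.810 wc=[176.740,181.073] rss=0.832

Stack each dimension's contribution:
  +A: nom +29.900 → Σnom=29.900; wc +0.186/-0.110 → slack +0.186/-0.110; half-tol=0.148, Σhalf²=0.021904
  +B: nom +34.300 → Σnom=64.200; wc +0.445/-0.445 → slack +0.631/-0.555; half-tol=0.445, Σhalf²=0.219929
  -C: nom -3.390 → Σnom=60.810; wc +0.020/-0.020 → slack +0.651/-0.575; half-tol=0.020, Σhalf²=0.220329
  +D: nom +20.100 → Σnom=80.910; wc +0.430/-0.291 → slack +1.081/-0.866; half-tol=0.360, Σhalf²=0.350289
  +E: nom +10.900 → Σnom=91.810; wc +0.209/-0.031 → slack +1.290/-0.897; half-tol=0.120, Σhalf²=0.364689
  -F: nom -11.800 → Σnom=80.010; wc +0.113/-0.113 → slack +1.403/-1.010; half-tol=0.113, Σhalf²=0.377458
  +G: nom +10.000 → Σnom=90.010; wc +0.210/-0.340 → slack +1.613/-1.350; half-tol=0.275, Σhalf²=0.453083
  +H: nom +44.900 → Σnom=134.910; wc +0.260/-0.330 → slack +1.873/-1.680; half-tol=0.295, Σhalf²=0.540108
  +I: nom +43.900 → Σnom=178.810; wc +0.390/-0.390 → slack +2.263/-2.070; half-tol=0.390, Σhalf²=0.692208
Nominal = 178.810. Worst-case = [178.810 - 2.070, 178.810 + 2.263] = [176.740, 181.073]. RSS = √0.692208 = 0.832.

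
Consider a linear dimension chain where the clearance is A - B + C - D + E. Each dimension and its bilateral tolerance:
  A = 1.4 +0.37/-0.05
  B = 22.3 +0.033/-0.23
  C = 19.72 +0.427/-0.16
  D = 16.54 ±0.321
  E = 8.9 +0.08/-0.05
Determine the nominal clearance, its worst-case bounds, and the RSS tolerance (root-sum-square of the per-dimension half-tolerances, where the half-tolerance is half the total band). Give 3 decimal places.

Stack each dimension's contribution:
  +A: nom +1.400 → Σnom=1.400; wc +0.370/-0.050 → slack +0.370/-0.050; half-tol=0.210, Σhalf²=0.044100
  -B: nom -22.300 → Σnom=-20.900; wc +0.230/-0.033 → slack +0.600/-0.083; half-tol=0.132, Σhalf²=0.061392
  +C: nom +19.720 → Σnom=-1.180; wc +0.427/-0.160 → slack +1.027/-0.243; half-tol=0.293, Σhalf²=0.147534
  -D: nom -16.540 → Σnom=-17.720; wc +0.321/-0.321 → slack +1.348/-0.564; half-tol=0.321, Σhalf²=0.250576
  +E: nom +8.900 → Σnom=-8.820; wc +0.080/-0.050 → slack +1.428/-0.614; half-tol=0.065, Σhalf²=0.254800
Nominal = -8.820. Worst-case = [-8.820 - 0.614, -8.820 + 1.428] = [-9.434, -7.392]. RSS = √0.254800 = 0.505.

nominal=-8.820 wc=[-9.434,-7.392] rss=0.505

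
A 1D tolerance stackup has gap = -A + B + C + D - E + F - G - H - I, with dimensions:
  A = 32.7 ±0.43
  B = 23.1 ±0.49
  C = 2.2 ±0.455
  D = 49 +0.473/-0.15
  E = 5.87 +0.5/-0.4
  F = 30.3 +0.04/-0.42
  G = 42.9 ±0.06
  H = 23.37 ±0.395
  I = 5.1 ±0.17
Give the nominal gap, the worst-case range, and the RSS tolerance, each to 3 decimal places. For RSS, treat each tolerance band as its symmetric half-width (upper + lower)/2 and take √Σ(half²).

Stack each dimension's contribution:
  -A: nom -32.700 → Σnom=-32.700; wc +0.430/-0.430 → slack +0.430/-0.430; half-tol=0.430, Σhalf²=0.184900
  +B: nom +23.100 → Σnom=-9.600; wc +0.490/-0.490 → slack +0.920/-0.920; half-tol=0.490, Σhalf²=0.425000
  +C: nom +2.200 → Σnom=-7.400; wc +0.455/-0.455 → slack +1.375/-1.375; half-tol=0.455, Σhalf²=0.632025
  +D: nom +49.000 → Σnom=41.600; wc +0.473/-0.150 → slack +1.848/-1.525; half-tol=0.311, Σhalf²=0.729057
  -E: nom -5.870 → Σnom=35.730; wc +0.400/-0.500 → slack +2.248/-2.025; half-tol=0.450, Σhalf²=0.931557
  +F: nom +30.300 → Σnom=66.030; wc +0.040/-0.420 → slack +2.288/-2.445; half-tol=0.230, Σhalf²=0.984457
  -G: nom -42.900 → Σnom=23.130; wc +0.060/-0.060 → slack +2.348/-2.505; half-tol=0.060, Σhalf²=0.988057
  -H: nom -23.370 → Σnom=-0.240; wc +0.395/-0.395 → slack +2.743/-2.900; half-tol=0.395, Σhalf²=1.144082
  -I: nom -5.100 → Σnom=-5.340; wc +0.170/-0.170 → slack +2.913/-3.070; half-tol=0.170, Σhalf²=1.172982
Nominal = -5.340. Worst-case = [-5.340 - 3.070, -5.340 + 2.913] = [-8.410, -2.427]. RSS = √1.172982 = 1.083.

nominal=-5.340 wc=[-8.410,-2.427] rss=1.083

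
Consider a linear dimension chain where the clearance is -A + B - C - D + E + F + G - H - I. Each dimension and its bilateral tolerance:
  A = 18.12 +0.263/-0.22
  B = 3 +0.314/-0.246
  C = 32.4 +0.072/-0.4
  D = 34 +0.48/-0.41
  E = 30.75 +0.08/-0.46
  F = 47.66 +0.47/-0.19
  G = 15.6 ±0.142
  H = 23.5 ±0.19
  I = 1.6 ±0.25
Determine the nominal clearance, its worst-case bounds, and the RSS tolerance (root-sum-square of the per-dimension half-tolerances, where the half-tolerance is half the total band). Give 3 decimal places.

nominal=-12.610 wc=[-14.903,-10.134] rss=0.831

Stack each dimension's contribution:
  -A: nom -18.120 → Σnom=-18.120; wc +0.220/-0.263 → slack +0.220/-0.263; half-tol=0.241, Σhalf²=0.058322
  +B: nom +3.000 → Σnom=-15.120; wc +0.314/-0.246 → slack +0.534/-0.509; half-tol=0.280, Σhalf²=0.136722
  -C: nom -32.400 → Σnom=-47.520; wc +0.400/-0.072 → slack +0.934/-0.581; half-tol=0.236, Σhalf²=0.192418
  -D: nom -34.000 → Σnom=-81.520; wc +0.410/-0.480 → slack +1.344/-1.061; half-tol=0.445, Σhalf²=0.390443
  +E: nom +30.750 → Σnom=-50.770; wc +0.080/-0.460 → slack +1.424/-1.521; half-tol=0.270, Σhalf²=0.463343
  +F: nom +47.660 → Σnom=-3.110; wc +0.470/-0.190 → slack +1.894/-1.711; half-tol=0.330, Σhalf²=0.572243
  +G: nom +15.600 → Σnom=12.490; wc +0.142/-0.142 → slack +2.036/-1.853; half-tol=0.142, Σhalf²=0.592407
  -H: nom -23.500 → Σnom=-11.010; wc +0.190/-0.190 → slack +2.226/-2.043; half-tol=0.190, Σhalf²=0.628507
  -I: nom -1.600 → Σnom=-12.610; wc +0.250/-0.250 → slack +2.476/-2.293; half-tol=0.250, Σhalf²=0.691007
Nominal = -12.610. Worst-case = [-12.610 - 2.293, -12.610 + 2.476] = [-14.903, -10.134]. RSS = √0.691007 = 0.831.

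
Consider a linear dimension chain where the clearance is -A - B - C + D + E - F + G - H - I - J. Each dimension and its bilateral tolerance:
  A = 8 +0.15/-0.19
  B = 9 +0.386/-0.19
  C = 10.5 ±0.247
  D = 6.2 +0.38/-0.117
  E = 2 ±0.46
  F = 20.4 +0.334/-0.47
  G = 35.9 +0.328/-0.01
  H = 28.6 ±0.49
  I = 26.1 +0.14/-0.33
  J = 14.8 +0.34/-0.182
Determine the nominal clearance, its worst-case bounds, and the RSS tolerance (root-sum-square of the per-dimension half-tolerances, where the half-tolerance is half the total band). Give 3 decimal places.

nominal=-73.300 wc=[-75.974,-70.033] rss=1.000

Stack each dimension's contribution:
  -A: nom -8.000 → Σnom=-8.000; wc +0.190/-0.150 → slack +0.190/-0.150; half-tol=0.170, Σhalf²=0.028900
  -B: nom -9.000 → Σnom=-17.000; wc +0.190/-0.386 → slack +0.380/-0.536; half-tol=0.288, Σhalf²=0.111844
  -C: nom -10.500 → Σnom=-27.500; wc +0.247/-0.247 → slack +0.627/-0.783; half-tol=0.247, Σhalf²=0.172853
  +D: nom +6.200 → Σnom=-21.300; wc +0.380/-0.117 → slack +1.007/-0.900; half-tol=0.248, Σhalf²=0.234605
  +E: nom +2.000 → Σnom=-19.300; wc +0.460/-0.460 → slack +1.467/-1.360; half-tol=0.460, Σhalf²=0.446205
  -F: nom -20.400 → Σnom=-39.700; wc +0.470/-0.334 → slack +1.937/-1.694; half-tol=0.402, Σhalf²=0.607809
  +G: nom +35.900 → Σnom=-3.800; wc +0.328/-0.010 → slack +2.265/-1.704; half-tol=0.169, Σhalf²=0.636370
  -H: nom -28.600 → Σnom=-32.400; wc +0.490/-0.490 → slack +2.755/-2.194; half-tol=0.490, Σhalf²=0.876470
  -I: nom -26.100 → Σnom=-58.500; wc +0.330/-0.140 → slack +3.085/-2.334; half-tol=0.235, Σhalf²=0.931695
  -J: nom -14.800 → Σnom=-73.300; wc +0.182/-0.340 → slack +3.267/-2.674; half-tol=0.261, Σhalf²=0.999816
Nominal = -73.300. Worst-case = [-73.300 - 2.674, -73.300 + 3.267] = [-75.974, -70.033]. RSS = √0.999816 = 1.000.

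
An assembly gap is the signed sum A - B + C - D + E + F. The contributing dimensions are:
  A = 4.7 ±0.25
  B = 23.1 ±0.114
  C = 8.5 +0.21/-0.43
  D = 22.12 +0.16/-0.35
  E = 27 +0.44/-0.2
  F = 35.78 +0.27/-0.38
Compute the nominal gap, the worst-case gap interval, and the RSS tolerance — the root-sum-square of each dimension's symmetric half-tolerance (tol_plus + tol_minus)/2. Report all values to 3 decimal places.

nominal=30.760 wc=[29.226,32.394] rss=0.672

Stack each dimension's contribution:
  +A: nom +4.700 → Σnom=4.700; wc +0.250/-0.250 → slack +0.250/-0.250; half-tol=0.250, Σhalf²=0.062500
  -B: nom -23.100 → Σnom=-18.400; wc +0.114/-0.114 → slack +0.364/-0.364; half-tol=0.114, Σhalf²=0.075496
  +C: nom +8.500 → Σnom=-9.900; wc +0.210/-0.430 → slack +0.574/-0.794; half-tol=0.320, Σhalf²=0.177896
  -D: nom -22.120 → Σnom=-32.020; wc +0.350/-0.160 → slack +0.924/-0.954; half-tol=0.255, Σhalf²=0.242921
  +E: nom +27.000 → Σnom=-5.020; wc +0.440/-0.200 → slack +1.364/-1.154; half-tol=0.320, Σhalf²=0.345321
  +F: nom +35.780 → Σnom=30.760; wc +0.270/-0.380 → slack +1.634/-1.534; half-tol=0.325, Σhalf²=0.450946
Nominal = 30.760. Worst-case = [30.760 - 1.534, 30.760 + 1.634] = [29.226, 32.394]. RSS = √0.450946 = 0.672.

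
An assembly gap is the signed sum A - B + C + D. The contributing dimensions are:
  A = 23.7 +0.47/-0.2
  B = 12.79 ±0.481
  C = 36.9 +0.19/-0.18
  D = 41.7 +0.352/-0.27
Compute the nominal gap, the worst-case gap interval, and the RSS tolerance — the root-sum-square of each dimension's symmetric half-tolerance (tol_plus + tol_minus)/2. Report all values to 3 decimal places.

Stack each dimension's contribution:
  +A: nom +23.700 → Σnom=23.700; wc +0.470/-0.200 → slack +0.470/-0.200; half-tol=0.335, Σhalf²=0.112225
  -B: nom -12.790 → Σnom=10.910; wc +0.481/-0.481 → slack +0.951/-0.681; half-tol=0.481, Σhalf²=0.343586
  +C: nom +36.900 → Σnom=47.810; wc +0.190/-0.180 → slack +1.141/-0.861; half-tol=0.185, Σhalf²=0.377811
  +D: nom +41.700 → Σnom=89.510; wc +0.352/-0.270 → slack +1.493/-1.131; half-tol=0.311, Σhalf²=0.474532
Nominal = 89.510. Worst-case = [89.510 - 1.131, 89.510 + 1.493] = [88.379, 91.003]. RSS = √0.474532 = 0.689.

nominal=89.510 wc=[88.379,91.003] rss=0.689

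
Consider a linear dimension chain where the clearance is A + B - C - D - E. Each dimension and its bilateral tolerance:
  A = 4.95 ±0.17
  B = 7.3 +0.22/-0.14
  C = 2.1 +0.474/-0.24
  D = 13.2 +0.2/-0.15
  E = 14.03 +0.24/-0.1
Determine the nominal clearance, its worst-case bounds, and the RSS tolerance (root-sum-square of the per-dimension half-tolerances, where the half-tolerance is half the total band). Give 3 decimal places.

Stack each dimension's contribution:
  +A: nom +4.950 → Σnom=4.950; wc +0.170/-0.170 → slack +0.170/-0.170; half-tol=0.170, Σhalf²=0.028900
  +B: nom +7.300 → Σnom=12.250; wc +0.220/-0.140 → slack +0.390/-0.310; half-tol=0.180, Σhalf²=0.061300
  -C: nom -2.100 → Σnom=10.150; wc +0.240/-0.474 → slack +0.630/-0.784; half-tol=0.357, Σhalf²=0.188749
  -D: nom -13.200 → Σnom=-3.050; wc +0.150/-0.200 → slack +0.780/-0.984; half-tol=0.175, Σhalf²=0.219374
  -E: nom -14.030 → Σnom=-17.080; wc +0.100/-0.240 → slack +0.880/-1.224; half-tol=0.170, Σhalf²=0.248274
Nominal = -17.080. Worst-case = [-17.080 - 1.224, -17.080 + 0.880] = [-18.304, -16.200]. RSS = √0.248274 = 0.498.

nominal=-17.080 wc=[-18.304,-16.200] rss=0.498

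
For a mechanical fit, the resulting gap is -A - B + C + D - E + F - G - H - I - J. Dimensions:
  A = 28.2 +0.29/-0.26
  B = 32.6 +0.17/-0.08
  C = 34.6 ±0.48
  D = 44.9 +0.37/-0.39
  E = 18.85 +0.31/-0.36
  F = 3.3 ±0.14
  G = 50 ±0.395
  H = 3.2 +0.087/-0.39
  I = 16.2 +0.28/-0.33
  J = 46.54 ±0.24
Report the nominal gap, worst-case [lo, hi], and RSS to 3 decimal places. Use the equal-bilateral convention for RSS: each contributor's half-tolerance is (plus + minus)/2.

Stack each dimension's contribution:
  -A: nom -28.200 → Σnom=-28.200; wc +0.260/-0.290 → slack +0.260/-0.290; half-tol=0.275, Σhalf²=0.075625
  -B: nom -32.600 → Σnom=-60.800; wc +0.080/-0.170 → slack +0.340/-0.460; half-tol=0.125, Σhalf²=0.091250
  +C: nom +34.600 → Σnom=-26.200; wc +0.480/-0.480 → slack +0.820/-0.940; half-tol=0.480, Σhalf²=0.321650
  +D: nom +44.900 → Σnom=18.700; wc +0.370/-0.390 → slack +1.190/-1.330; half-tol=0.380, Σhalf²=0.466050
  -E: nom -18.850 → Σnom=-0.150; wc +0.360/-0.310 → slack +1.550/-1.640; half-tol=0.335, Σhalf²=0.578275
  +F: nom +3.300 → Σnom=3.150; wc +0.140/-0.140 → slack +1.690/-1.780; half-tol=0.140, Σhalf²=0.597875
  -G: nom -50.000 → Σnom=-46.850; wc +0.395/-0.395 → slack +2.085/-2.175; half-tol=0.395, Σhalf²=0.753900
  -H: nom -3.200 → Σnom=-50.050; wc +0.390/-0.087 → slack +2.475/-2.262; half-tol=0.238, Σhalf²=0.810782
  -I: nom -16.200 → Σnom=-66.250; wc +0.330/-0.280 → slack +2.805/-2.542; half-tol=0.305, Σhalf²=0.903807
  -J: nom -46.540 → Σnom=-112.790; wc +0.240/-0.240 → slack +3.045/-2.782; half-tol=0.240, Σhalf²=0.961407
Nominal = -112.790. Worst-case = [-112.790 - 2.782, -112.790 + 3.045] = [-115.572, -109.745]. RSS = √0.961407 = 0.981.

nominal=-112.790 wc=[-115.572,-109.745] rss=0.981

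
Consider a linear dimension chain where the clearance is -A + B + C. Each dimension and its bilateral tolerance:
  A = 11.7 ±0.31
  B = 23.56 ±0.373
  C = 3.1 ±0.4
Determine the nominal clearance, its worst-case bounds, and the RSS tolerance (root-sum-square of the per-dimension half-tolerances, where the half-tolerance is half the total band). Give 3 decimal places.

nominal=14.960 wc=[13.877,16.043] rss=0.629

Stack each dimension's contribution:
  -A: nom -11.700 → Σnom=-11.700; wc +0.310/-0.310 → slack +0.310/-0.310; half-tol=0.310, Σhalf²=0.096100
  +B: nom +23.560 → Σnom=11.860; wc +0.373/-0.373 → slack +0.683/-0.683; half-tol=0.373, Σhalf²=0.235229
  +C: nom +3.100 → Σnom=14.960; wc +0.400/-0.400 → slack +1.083/-1.083; half-tol=0.400, Σhalf²=0.395229
Nominal = 14.960. Worst-case = [14.960 - 1.083, 14.960 + 1.083] = [13.877, 16.043]. RSS = √0.395229 = 0.629.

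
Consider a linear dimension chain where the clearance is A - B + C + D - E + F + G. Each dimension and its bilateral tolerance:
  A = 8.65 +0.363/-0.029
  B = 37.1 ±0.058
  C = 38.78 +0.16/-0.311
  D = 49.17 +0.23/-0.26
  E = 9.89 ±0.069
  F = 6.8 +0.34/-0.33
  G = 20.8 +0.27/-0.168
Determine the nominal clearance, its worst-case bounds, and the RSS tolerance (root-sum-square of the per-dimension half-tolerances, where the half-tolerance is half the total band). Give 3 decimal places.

nominal=77.210 wc=[75.985,78.700] rss=0.568

Stack each dimension's contribution:
  +A: nom +8.650 → Σnom=8.650; wc +0.363/-0.029 → slack +0.363/-0.029; half-tol=0.196, Σhalf²=0.038416
  -B: nom -37.100 → Σnom=-28.450; wc +0.058/-0.058 → slack +0.421/-0.087; half-tol=0.058, Σhalf²=0.041780
  +C: nom +38.780 → Σnom=10.330; wc +0.160/-0.311 → slack +0.581/-0.398; half-tol=0.235, Σhalf²=0.097240
  +D: nom +49.170 → Σnom=59.500; wc +0.230/-0.260 → slack +0.811/-0.658; half-tol=0.245, Σhalf²=0.157265
  -E: nom -9.890 → Σnom=49.610; wc +0.069/-0.069 → slack +0.880/-0.727; half-tol=0.069, Σhalf²=0.162026
  +F: nom +6.800 → Σnom=56.410; wc +0.340/-0.330 → slack +1.220/-1.057; half-tol=0.335, Σhalf²=0.274251
  +G: nom +20.800 → Σnom=77.210; wc +0.270/-0.168 → slack +1.490/-1.225; half-tol=0.219, Σhalf²=0.322212
Nominal = 77.210. Worst-case = [77.210 - 1.225, 77.210 + 1.490] = [75.985, 78.700]. RSS = √0.322212 = 0.568.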